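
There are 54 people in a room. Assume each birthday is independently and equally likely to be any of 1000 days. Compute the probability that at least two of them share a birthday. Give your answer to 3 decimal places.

0.767

It's easier to compute the probability that all 54 are distinct.
P(all distinct) = 1000/1000 · 999/1000 · ··· · 947/1000 ≈ 0.233.
So the probability of at least one match is 1 − 0.233 = 0.767.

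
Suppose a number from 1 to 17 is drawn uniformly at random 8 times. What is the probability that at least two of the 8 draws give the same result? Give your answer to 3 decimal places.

0.859

P(all 8 different) = 17/17 · 16/17 · ··· · 10/17 ≈ 0.141.
P(at least two equal) = 1 − 0.141 = 0.859.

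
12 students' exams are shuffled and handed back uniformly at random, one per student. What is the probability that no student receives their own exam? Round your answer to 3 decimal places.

0.368

This is the derangement probability: permutations of 12 with no fixed point.
D(12) = 12! · (1 − 1/1! + 1/2! − ··· + (−1)^12/12!) = 176214841.
P = 176214841/479001600 = 16019531/43545600 ≈ 0.368.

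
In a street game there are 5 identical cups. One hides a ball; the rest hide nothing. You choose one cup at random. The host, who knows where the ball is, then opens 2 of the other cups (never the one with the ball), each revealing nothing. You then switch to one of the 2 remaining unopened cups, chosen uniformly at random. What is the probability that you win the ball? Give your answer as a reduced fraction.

Your original cup holds the ball with probability 1/5, so the other 4 collectively hold it with probability 4/5.
The host can always find 2 empty cups to open, so the reveals don't change that 4/5; it is now spread over the 2 remaining unopened cups.
P(win by switching) = (4/5) · (1/2) = 2/5.

2/5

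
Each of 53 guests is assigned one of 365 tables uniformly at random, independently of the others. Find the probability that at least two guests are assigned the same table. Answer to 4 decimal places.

0.9811

It's easier to compute the probability that all 53 are distinct.
P(all distinct) = 365/365 · 364/365 · ··· · 313/365 ≈ 0.0189.
So the probability of at least one match is 1 − 0.0189 = 0.9811.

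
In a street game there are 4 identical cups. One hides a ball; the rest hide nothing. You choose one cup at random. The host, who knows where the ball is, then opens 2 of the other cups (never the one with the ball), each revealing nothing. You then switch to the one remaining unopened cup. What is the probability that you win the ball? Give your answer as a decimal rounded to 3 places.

Your original cup holds the ball with probability 1/4, so the other 3 collectively hold it with probability 3/4.
The host can always find 2 empty cups to open, so the reveals don't change that 3/4; it is now spread over the 1 remaining unopened cup.
P(win by switching) = (3/4) · (1/1) = 3/4 ≈ 0.750.

0.750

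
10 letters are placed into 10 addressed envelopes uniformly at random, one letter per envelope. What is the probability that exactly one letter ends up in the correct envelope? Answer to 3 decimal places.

Choose which one is fixed: C(10,1) = 10 ways.
The remaining 9 must have no fixed point: D(9) = 133496.
P = 10·133496/3628800 = 16687/45360 ≈ 0.368.

0.368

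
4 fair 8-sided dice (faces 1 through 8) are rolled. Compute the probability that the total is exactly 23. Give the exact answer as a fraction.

51/1024

There are 8^4 = 4096 equally likely outcomes.
The number of ordered 4-tuples from {1,…,8} summing to 23 is 204.
P(sum = 23) = 204/4096 = 51/1024.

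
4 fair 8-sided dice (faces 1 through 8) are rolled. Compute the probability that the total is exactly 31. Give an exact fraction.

1/1024

There are 8^4 = 4096 equally likely outcomes.
The number of ordered 4-tuples from {1,…,8} summing to 31 is 4.
P(sum = 31) = 4/4096 = 1/1024.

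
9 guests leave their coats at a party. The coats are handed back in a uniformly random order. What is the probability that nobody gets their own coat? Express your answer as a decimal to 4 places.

This is the derangement probability: permutations of 9 with no fixed point.
D(9) = 9! · (1 − 1/1! + 1/2! − ··· + (−1)^9/9!) = 133496.
P = 133496/362880 = 16687/45360 ≈ 0.3679.

0.3679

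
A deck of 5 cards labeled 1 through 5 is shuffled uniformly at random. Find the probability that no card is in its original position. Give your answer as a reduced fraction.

11/30

This is the derangement probability: permutations of 5 with no fixed point.
D(5) = 5! · (1 − 1/1! + 1/2! − ··· + (−1)^5/5!) = 44.
P = 44/120 = 11/30.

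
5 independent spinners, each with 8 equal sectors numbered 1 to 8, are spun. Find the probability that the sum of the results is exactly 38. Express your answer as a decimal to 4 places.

There are 8^5 = 32768 equally likely outcomes.
The number of ordered 5-tuples from {1,…,8} summing to 38 is 15.
P(sum = 38) = 15/32768 ≈ 0.0005.

0.0005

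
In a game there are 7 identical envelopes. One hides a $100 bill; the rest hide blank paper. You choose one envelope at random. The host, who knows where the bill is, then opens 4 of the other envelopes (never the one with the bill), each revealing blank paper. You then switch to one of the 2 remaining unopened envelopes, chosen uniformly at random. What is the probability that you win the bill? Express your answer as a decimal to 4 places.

0.4286

Your original envelope holds the bill with probability 1/7, so the other 6 collectively hold it with probability 6/7.
The host can always find 4 empty envelopes to open, so the reveals don't change that 6/7; it is now spread over the 2 remaining unopened envelopes.
P(win by switching) = (6/7) · (1/2) = 3/7 ≈ 0.4286.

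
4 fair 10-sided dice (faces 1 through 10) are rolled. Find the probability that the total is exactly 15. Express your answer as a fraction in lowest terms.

87/2500

There are 10^4 = 10000 equally likely outcomes.
The number of ordered 4-tuples from {1,…,10} summing to 15 is 348.
P(sum = 15) = 348/10000 = 87/2500.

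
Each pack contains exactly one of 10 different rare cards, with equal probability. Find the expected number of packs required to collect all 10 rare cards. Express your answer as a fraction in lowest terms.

7381/252

After i distinct types are collected, each trial gives a new one with probability (10−i)/10, so the expected wait for the next new type is 10/(10−i).
E = 10/10 + 10/9 + 10/8 + 10/7 + 10/6 + 10/5 + 10/4 + 10/3 + 10/2 + 10/1 = 7381/252.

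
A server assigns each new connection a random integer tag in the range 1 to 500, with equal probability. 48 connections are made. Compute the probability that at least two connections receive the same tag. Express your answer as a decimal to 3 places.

0.903

It's easier to compute the probability that all 48 are distinct.
P(all distinct) = 500/500 · 499/500 · ··· · 453/500 ≈ 0.097.
So the probability of at least one match is 1 − 0.097 = 0.903.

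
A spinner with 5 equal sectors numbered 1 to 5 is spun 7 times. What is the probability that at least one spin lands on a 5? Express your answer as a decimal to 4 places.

0.7903

P(no spin lands on a 5) = (4/5)^7 ≈ 0.2097.
P(at least one) = 1 − 0.2097 = 0.7903.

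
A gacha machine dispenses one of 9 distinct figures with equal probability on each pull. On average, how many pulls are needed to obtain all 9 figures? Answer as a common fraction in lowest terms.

7129/280

After i distinct types are collected, each trial gives a new one with probability (9−i)/9, so the expected wait for the next new type is 9/(9−i).
E = 9/9 + 9/8 + 9/7 + 9/6 + 9/5 + 9/4 + 9/3 + 9/2 + 9/1 = 7129/280.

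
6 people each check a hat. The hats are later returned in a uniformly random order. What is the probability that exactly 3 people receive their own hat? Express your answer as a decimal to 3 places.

Choose which 3 of the 6 are fixed: C(6,3) = 20 ways.
The remaining 3 must have no fixed point: D(3) = 2.
P = 20·2/720 = 1/18 ≈ 0.056.

0.056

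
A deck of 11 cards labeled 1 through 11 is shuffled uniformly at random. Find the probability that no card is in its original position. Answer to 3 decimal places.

0.368

This is the derangement probability: permutations of 11 with no fixed point.
D(11) = 11! · (1 − 1/1! + 1/2! − ··· + (−1)^11/11!) = 14684570.
P = 14684570/39916800 = 1468457/3991680 ≈ 0.368.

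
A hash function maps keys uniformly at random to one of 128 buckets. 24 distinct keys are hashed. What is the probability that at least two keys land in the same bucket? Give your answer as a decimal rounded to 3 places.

0.900

It's easier to compute the probability that all 24 are distinct.
P(all distinct) = 128/128 · 127/128 · ··· · 105/128 ≈ 0.100.
So the probability of at least one match is 1 − 0.100 = 0.900.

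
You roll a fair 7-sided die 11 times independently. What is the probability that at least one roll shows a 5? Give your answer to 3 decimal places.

0.817

P(no roll shows a 5) = (6/7)^11 ≈ 0.183.
P(at least one) = 1 − 0.183 = 0.817.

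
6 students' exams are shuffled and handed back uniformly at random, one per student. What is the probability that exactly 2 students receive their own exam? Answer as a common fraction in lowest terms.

Choose which 2 of the 6 are fixed: C(6,2) = 15 ways.
The remaining 4 must have no fixed point: D(4) = 9.
P = 15·9/720 = 3/16.

3/16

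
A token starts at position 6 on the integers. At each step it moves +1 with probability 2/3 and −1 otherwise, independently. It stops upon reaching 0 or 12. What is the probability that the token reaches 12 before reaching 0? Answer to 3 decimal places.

0.985

Let r = q/p = (1/3)/(2/3) = 1/2. The recurrence P(i) = p·P(i+1) + q·P(i−1) with P(0)=0, P(12)=1 gives P(i) = (1 − r^i)/(1 − r^12).
P(6) = (1 − (1/2)^6) / (1 − (1/2)^12) = 64/65 ≈ 0.985.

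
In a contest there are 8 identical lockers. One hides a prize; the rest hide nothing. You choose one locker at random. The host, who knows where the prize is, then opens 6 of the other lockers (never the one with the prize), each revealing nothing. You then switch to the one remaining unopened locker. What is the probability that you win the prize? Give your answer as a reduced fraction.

7/8

Your original locker holds the prize with probability 1/8, so the other 7 collectively hold it with probability 7/8.
The host can always find 6 empty lockers to open, so the reveals don't change that 7/8; it is now spread over the 1 remaining unopened locker.
P(win by switching) = (7/8) · (1/1) = 7/8.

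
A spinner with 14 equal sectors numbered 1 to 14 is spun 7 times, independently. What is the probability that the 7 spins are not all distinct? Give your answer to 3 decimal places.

P(all 7 different) = 14/14 · 13/14 · ··· · 8/14 ≈ 0.164.
P(at least two equal) = 1 − 0.164 = 0.836.

0.836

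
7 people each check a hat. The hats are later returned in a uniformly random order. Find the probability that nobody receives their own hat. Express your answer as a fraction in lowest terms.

This is the derangement probability: permutations of 7 with no fixed point.
D(7) = 7! · (1 − 1/1! + 1/2! − ··· + (−1)^7/7!) = 1854.
P = 1854/5040 = 103/280.

103/280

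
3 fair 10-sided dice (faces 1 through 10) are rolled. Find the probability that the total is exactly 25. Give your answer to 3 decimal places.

There are 10^3 = 1000 equally likely outcomes.
The number of ordered 3-tuples from {1,…,10} summing to 25 is 21.
P(sum = 25) = 21/1000 ≈ 0.021.

0.021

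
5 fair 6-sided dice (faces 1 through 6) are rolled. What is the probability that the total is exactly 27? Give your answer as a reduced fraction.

35/7776

There are 6^5 = 7776 equally likely outcomes.
The number of ordered 5-tuples from {1,…,6} summing to 27 is 35.
P(sum = 27) = 35/7776.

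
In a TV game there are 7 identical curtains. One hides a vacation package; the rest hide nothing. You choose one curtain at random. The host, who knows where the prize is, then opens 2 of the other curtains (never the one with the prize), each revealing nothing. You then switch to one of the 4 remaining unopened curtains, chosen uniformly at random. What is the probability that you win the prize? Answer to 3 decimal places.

0.214

Your original curtain holds the prize with probability 1/7, so the other 6 collectively hold it with probability 6/7.
The host can always find 2 empty curtains to open, so the reveals don't change that 6/7; it is now spread over the 4 remaining unopened curtains.
P(win by switching) = (6/7) · (1/4) = 3/14 ≈ 0.214.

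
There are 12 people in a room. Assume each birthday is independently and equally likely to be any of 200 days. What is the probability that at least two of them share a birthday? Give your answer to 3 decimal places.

0.286

It's easier to compute the probability that all 12 are distinct.
P(all distinct) = 200/200 · 199/200 · ··· · 189/200 ≈ 0.714.
So the probability of at least one match is 1 − 0.714 = 0.286.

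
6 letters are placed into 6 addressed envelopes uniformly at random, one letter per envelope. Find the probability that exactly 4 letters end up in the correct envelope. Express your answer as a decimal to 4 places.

Choose which 4 of the 6 are fixed: C(6,4) = 15 ways.
The remaining 2 must have no fixed point: D(2) = 1.
P = 15·1/720 = 1/48 ≈ 0.0208.

0.0208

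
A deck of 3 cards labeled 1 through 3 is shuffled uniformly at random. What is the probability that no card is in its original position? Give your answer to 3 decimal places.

This is the derangement probability: permutations of 3 with no fixed point.
D(3) = 3! · (1 − 1/1! + 1/2! − ··· + (−1)^3/3!) = 2.
P = 2/6 = 1/3 ≈ 0.333.

0.333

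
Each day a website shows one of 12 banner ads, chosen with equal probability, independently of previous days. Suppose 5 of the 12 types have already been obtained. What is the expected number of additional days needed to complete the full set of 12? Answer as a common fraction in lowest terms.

1089/35

Starting from 5 distinct types, each trial gives a new one with probability (12−i)/12 when i types are held, so the wait for the next new type is 12/(12−i).
E = 12/7 + 12/6 + 12/5 + 12/4 + 12/3 + 12/2 + 12/1 = 1089/35.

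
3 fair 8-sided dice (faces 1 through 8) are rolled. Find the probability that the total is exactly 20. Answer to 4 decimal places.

There are 8^3 = 512 equally likely outcomes.
The number of ordered 3-tuples from {1,…,8} summing to 20 is 15.
P(sum = 20) = 15/512 ≈ 0.0293.

0.0293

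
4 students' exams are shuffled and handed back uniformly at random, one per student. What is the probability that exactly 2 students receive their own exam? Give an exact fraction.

1/4

Choose which 2 of the 4 are fixed: C(4,2) = 6 ways.
The remaining 2 must have no fixed point: D(2) = 1.
P = 6·1/24 = 1/4.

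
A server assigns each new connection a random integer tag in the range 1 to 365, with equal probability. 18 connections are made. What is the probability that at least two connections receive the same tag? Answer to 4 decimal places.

It's easier to compute the probability that all 18 are distinct.
P(all distinct) = 365/365 · 364/365 · ··· · 348/365 ≈ 0.6531.
So the probability of at least one match is 1 − 0.6531 = 0.3469.

0.3469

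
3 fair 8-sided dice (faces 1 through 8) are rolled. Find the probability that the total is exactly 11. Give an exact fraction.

21/256

There are 8^3 = 512 equally likely outcomes.
The number of ordered 3-tuples from {1,…,8} summing to 11 is 42.
P(sum = 11) = 42/512 = 21/256.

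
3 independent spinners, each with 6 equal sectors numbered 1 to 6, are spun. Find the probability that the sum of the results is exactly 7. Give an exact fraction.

5/72

There are 6^3 = 216 equally likely outcomes.
The number of ordered 3-tuples from {1,…,6} summing to 7 is 15.
P(sum = 7) = 15/216 = 5/72.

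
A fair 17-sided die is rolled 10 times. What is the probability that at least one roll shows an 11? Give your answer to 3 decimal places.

P(no roll shows an 11) = (16/17)^10 ≈ 0.545.
P(at least one) = 1 − 0.545 = 0.455.

0.455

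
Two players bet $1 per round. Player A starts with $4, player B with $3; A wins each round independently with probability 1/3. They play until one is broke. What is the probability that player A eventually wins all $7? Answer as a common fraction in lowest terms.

15/127

Let r = q/p = (2/3)/(1/3) = 2. The recurrence P(i) = p·P(i+1) + q·P(i−1) with P(0)=0, P(7)=1 gives P(i) = (1 − r^i)/(1 − r^7).
P(4) = (1 − (2)^4) / (1 − (2)^7) = 15/127.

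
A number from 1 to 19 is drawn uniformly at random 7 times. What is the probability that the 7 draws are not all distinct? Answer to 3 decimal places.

0.716

P(all 7 different) = 19/19 · 18/19 · ··· · 13/19 ≈ 0.284.
P(at least two equal) = 1 − 0.284 = 0.716.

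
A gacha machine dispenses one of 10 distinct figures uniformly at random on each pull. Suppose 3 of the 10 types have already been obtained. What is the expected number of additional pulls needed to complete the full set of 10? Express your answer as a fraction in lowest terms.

363/14

Starting from 3 distinct types, each trial gives a new one with probability (10−i)/10 when i types are held, so the wait for the next new type is 10/(10−i).
E = 10/7 + 10/6 + 10/5 + 10/4 + 10/3 + 10/2 + 10/1 = 363/14.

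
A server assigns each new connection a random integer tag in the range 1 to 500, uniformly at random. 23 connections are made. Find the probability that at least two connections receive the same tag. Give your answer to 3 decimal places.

0.402

It's easier to compute the probability that all 23 are distinct.
P(all distinct) = 500/500 · 499/500 · ··· · 478/500 ≈ 0.598.
So the probability of at least one match is 1 − 0.598 = 0.402.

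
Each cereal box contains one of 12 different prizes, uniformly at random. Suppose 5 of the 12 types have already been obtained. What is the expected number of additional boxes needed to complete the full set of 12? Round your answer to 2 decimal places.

Starting from 5 distinct types, each trial gives a new one with probability (12−i)/12 when i types are held, so the wait for the next new type is 12/(12−i).
E = 12/7 + 12/6 + 12/5 + 12/4 + 12/3 + 12/2 + 12/1 = 1089/35 ≈ 31.11.

31.11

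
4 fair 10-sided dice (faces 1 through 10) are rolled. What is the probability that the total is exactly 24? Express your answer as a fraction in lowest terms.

633/10000

There are 10^4 = 10000 equally likely outcomes.
The number of ordered 4-tuples from {1,…,10} summing to 24 is 633.
P(sum = 24) = 633/10000.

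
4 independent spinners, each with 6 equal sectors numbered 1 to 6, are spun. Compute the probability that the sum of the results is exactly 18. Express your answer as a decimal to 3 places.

There are 6^4 = 1296 equally likely outcomes.
The number of ordered 4-tuples from {1,…,6} summing to 18 is 80.
P(sum = 18) = 80/1296 = 5/81 ≈ 0.062.

0.062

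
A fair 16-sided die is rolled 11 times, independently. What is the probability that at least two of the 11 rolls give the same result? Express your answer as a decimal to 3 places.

P(all 11 different) = 16/16 · 15/16 · ··· · 6/16 ≈ 0.010.
P(at least two equal) = 1 − 0.010 = 0.990.

0.990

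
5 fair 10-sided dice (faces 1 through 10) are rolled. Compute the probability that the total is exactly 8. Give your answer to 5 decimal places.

There are 10^5 = 100000 equally likely outcomes.
The number of ordered 5-tuples from {1,…,10} summing to 8 is 35.
P(sum = 8) = 35/100000 = 7/20000 ≈ 0.00035.

0.00035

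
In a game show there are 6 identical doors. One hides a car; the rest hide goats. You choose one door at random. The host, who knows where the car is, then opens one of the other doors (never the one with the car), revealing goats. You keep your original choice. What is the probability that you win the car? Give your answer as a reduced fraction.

The host can always open an empty door regardless of your choice, so this gives no information about your original door.
P(win by staying) = 1/6.

1/6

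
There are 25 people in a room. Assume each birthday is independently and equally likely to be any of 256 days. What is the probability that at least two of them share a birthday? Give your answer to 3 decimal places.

It's easier to compute the probability that all 25 are distinct.
P(all distinct) = 256/256 · 255/256 · ··· · 232/256 ≈ 0.298.
So the probability of at least one match is 1 − 0.298 = 0.702.

0.702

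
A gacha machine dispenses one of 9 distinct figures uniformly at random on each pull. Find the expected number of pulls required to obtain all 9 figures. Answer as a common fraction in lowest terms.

7129/280

After i distinct types are collected, each trial gives a new one with probability (9−i)/9, so the expected wait for the next new type is 9/(9−i).
E = 9/9 + 9/8 + 9/7 + 9/6 + 9/5 + 9/4 + 9/3 + 9/2 + 9/1 = 7129/280.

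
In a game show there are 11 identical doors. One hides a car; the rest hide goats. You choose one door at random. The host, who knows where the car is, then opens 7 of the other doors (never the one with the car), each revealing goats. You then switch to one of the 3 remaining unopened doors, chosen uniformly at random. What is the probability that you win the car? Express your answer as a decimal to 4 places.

0.3030

Your original door holds the car with probability 1/11, so the other 10 collectively hold it with probability 10/11.
The host can always find 7 empty doors to open, so the reveals don't change that 10/11; it is now spread over the 3 remaining unopened doors.
P(win by switching) = (10/11) · (1/3) = 10/33 ≈ 0.3030.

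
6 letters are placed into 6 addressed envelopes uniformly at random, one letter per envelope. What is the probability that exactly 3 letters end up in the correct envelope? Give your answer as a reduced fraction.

Choose which 3 of the 6 are fixed: C(6,3) = 20 ways.
The remaining 3 must have no fixed point: D(3) = 2.
P = 20·2/720 = 1/18.

1/18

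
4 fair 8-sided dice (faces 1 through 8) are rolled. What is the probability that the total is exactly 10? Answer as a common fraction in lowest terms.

21/1024

There are 8^4 = 4096 equally likely outcomes.
The number of ordered 4-tuples from {1,…,8} summing to 10 is 84.
P(sum = 10) = 84/4096 = 21/1024.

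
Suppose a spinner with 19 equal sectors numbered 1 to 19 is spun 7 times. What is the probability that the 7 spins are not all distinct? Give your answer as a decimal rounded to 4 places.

P(all 7 different) = 19/19 · 18/19 · ··· · 13/19 ≈ 0.2841.
P(at least two equal) = 1 − 0.2841 = 0.7159.

0.7159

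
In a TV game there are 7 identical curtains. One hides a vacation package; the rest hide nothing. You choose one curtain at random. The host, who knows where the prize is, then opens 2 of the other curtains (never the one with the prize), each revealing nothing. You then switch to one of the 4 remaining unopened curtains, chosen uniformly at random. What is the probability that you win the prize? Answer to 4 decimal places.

0.2143

Your original curtain holds the prize with probability 1/7, so the other 6 collectively hold it with probability 6/7.
The host can always find 2 empty curtains to open, so the reveals don't change that 6/7; it is now spread over the 4 remaining unopened curtains.
P(win by switching) = (6/7) · (1/4) = 3/14 ≈ 0.2143.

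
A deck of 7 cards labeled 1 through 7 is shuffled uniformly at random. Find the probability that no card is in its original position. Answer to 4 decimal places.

0.3679

This is the derangement probability: permutations of 7 with no fixed point.
D(7) = 7! · (1 − 1/1! + 1/2! − ··· + (−1)^7/7!) = 1854.
P = 1854/5040 = 103/280 ≈ 0.3679.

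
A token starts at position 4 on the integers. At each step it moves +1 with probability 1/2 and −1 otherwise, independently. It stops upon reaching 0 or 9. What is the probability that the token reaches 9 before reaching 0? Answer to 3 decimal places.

With a fair step, P(i) = ½P(i−1) + ½P(i+1) with P(0)=0, P(9)=1 has the linear solution P(i) = i/9.
P(4) = 4/9 ≈ 0.444.

0.444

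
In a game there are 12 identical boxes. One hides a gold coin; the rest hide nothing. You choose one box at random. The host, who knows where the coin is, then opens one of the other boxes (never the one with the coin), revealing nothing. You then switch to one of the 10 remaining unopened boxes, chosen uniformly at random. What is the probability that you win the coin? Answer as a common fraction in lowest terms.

11/120

Your original box holds the coin with probability 1/12, so the other 11 collectively hold it with probability 11/12.
The host can always find an empty box to open, so this doesn't change that 11/12; it is now spread over the 10 remaining unopened boxes.
P(win by switching) = (11/12) · (1/10) = 11/120.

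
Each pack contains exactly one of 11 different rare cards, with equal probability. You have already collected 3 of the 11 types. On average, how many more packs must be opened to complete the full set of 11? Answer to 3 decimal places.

29.896

Starting from 3 distinct types, each trial gives a new one with probability (11−i)/11 when i types are held, so the wait for the next new type is 11/(11−i).
E = 11/8 + 11/7 + 11/6 + 11/5 + 11/4 + 11/3 + 11/2 + 11/1 = 8371/280 ≈ 29.896.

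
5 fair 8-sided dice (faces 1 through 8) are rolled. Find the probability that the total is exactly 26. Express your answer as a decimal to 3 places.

There are 8^5 = 32768 equally likely outcomes.
The number of ordered 5-tuples from {1,…,8} summing to 26 is 2010.
P(sum = 26) = 2010/32768 = 1005/16384 ≈ 0.061.

0.061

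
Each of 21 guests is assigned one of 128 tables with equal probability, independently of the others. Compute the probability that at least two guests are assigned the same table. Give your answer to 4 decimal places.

0.8238

It's easier to compute the probability that all 21 are distinct.
P(all distinct) = 128/128 · 127/128 · ··· · 108/128 ≈ 0.1762.
So the probability of at least one match is 1 − 0.1762 = 0.8238.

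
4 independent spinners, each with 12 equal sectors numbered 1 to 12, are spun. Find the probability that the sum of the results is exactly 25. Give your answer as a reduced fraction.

143/2592

There are 12^4 = 20736 equally likely outcomes.
The number of ordered 4-tuples from {1,…,12} summing to 25 is 1144.
P(sum = 25) = 1144/20736 = 143/2592.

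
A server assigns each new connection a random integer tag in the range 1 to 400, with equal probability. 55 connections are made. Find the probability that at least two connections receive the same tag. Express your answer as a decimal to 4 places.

It's easier to compute the probability that all 55 are distinct.
P(all distinct) = 400/400 · 399/400 · ··· · 346/400 ≈ 0.0204.
So the probability of at least one match is 1 − 0.0204 = 0.9796.

0.9796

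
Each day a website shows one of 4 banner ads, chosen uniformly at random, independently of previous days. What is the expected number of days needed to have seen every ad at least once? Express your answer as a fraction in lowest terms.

After i distinct types are collected, each trial gives a new one with probability (4−i)/4, so the expected wait for the next new type is 4/(4−i).
E = 4/4 + 4/3 + 4/2 + 4/1 = 25/3.

25/3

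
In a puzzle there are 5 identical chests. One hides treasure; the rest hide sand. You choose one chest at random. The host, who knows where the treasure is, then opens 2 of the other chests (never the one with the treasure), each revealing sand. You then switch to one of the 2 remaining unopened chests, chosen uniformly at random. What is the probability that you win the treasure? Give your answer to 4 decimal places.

0.4000

Your original chest holds the treasure with probability 1/5, so the other 4 collectively hold it with probability 4/5.
The host can always find 2 empty chests to open, so the reveals don't change that 4/5; it is now spread over the 2 remaining unopened chests.
P(win by switching) = (4/5) · (1/2) = 2/5 ≈ 0.4000.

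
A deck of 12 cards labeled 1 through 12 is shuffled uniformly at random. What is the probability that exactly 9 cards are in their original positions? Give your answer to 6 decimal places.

Choose which 9 of the 12 are fixed: C(12,9) = 220 ways.
The remaining 3 must have no fixed point: D(3) = 2.
P = 220·2/479001600 = 1/1088640 ≈ 0.000001.

0.000001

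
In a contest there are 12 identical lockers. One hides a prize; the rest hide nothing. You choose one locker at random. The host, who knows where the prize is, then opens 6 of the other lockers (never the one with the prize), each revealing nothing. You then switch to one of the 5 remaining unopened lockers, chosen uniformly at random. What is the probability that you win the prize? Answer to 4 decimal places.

Your original locker holds the prize with probability 1/12, so the other 11 collectively hold it with probability 11/12.
The host can always find 6 empty lockers to open, so the reveals don't change that 11/12; it is now spread over the 5 remaining unopened lockers.
P(win by switching) = (11/12) · (1/5) = 11/60 ≈ 0.1833.

0.1833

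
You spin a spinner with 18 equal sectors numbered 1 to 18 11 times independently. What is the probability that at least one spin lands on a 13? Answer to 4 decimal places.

P(no spin lands on a 13) = (17/18)^11 ≈ 0.5333.
P(at least one) = 1 − 0.5333 = 0.4667.

0.4667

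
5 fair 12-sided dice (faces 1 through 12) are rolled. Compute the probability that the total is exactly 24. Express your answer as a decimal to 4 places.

There are 12^5 = 248832 equally likely outcomes.
The number of ordered 5-tuples from {1,…,12} summing to 24 is 7205.
P(sum = 24) = 7205/248832 ≈ 0.0290.

0.0290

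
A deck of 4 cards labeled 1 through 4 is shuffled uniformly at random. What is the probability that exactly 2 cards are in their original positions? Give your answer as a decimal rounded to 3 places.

0.250

Choose which 2 of the 4 are fixed: C(4,2) = 6 ways.
The remaining 2 must have no fixed point: D(2) = 1.
P = 6·1/24 = 1/4 ≈ 0.250.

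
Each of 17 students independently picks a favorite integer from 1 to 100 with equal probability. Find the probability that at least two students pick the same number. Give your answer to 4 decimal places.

0.7635

It's easier to compute the probability that all 17 are distinct.
P(all distinct) = 100/100 · 99/100 · ··· · 84/100 ≈ 0.2365.
So the probability of at least one match is 1 − 0.2365 = 0.7635.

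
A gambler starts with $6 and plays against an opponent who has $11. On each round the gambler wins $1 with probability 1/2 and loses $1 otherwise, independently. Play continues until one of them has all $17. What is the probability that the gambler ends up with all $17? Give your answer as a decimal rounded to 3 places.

0.353

With a fair step, P(i) = ½P(i−1) + ½P(i+1) with P(0)=0, P(17)=1 has the linear solution P(i) = i/17.
P(6) = 6/17 ≈ 0.353.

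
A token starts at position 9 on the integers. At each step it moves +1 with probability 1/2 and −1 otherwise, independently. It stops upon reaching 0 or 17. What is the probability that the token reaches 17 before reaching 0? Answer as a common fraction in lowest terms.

9/17

With a fair step, P(i) = ½P(i−1) + ½P(i+1) with P(0)=0, P(17)=1 has the linear solution P(i) = i/17.
P(9) = 9/17.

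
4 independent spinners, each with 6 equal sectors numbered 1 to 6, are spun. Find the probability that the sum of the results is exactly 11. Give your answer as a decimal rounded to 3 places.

There are 6^4 = 1296 equally likely outcomes.
The number of ordered 4-tuples from {1,…,6} summing to 11 is 104.
P(sum = 11) = 104/1296 = 13/162 ≈ 0.080.

0.080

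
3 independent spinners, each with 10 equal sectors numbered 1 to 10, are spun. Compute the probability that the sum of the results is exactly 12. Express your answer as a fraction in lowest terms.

There are 10^3 = 1000 equally likely outcomes.
The number of ordered 3-tuples from {1,…,10} summing to 12 is 55.
P(sum = 12) = 55/1000 = 11/200.

11/200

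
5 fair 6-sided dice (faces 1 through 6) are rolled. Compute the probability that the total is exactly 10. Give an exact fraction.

There are 6^5 = 7776 equally likely outcomes.
The number of ordered 5-tuples from {1,…,6} summing to 10 is 126.
P(sum = 10) = 126/7776 = 7/432.

7/432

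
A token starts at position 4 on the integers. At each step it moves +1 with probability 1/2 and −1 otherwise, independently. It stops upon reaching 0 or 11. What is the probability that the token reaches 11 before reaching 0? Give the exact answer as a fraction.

4/11

With a fair step, P(i) = ½P(i−1) + ½P(i+1) with P(0)=0, P(11)=1 has the linear solution P(i) = i/11.
P(4) = 4/11.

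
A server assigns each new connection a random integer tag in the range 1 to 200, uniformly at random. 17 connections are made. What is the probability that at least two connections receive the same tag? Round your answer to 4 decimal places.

It's easier to compute the probability that all 17 are distinct.
P(all distinct) = 200/200 · 199/200 · ··· · 184/200 ≈ 0.4968.
So the probability of at least one match is 1 − 0.4968 = 0.5032.

0.5032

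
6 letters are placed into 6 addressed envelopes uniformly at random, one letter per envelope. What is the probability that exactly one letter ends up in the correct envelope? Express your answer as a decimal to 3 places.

Choose which one is fixed: C(6,1) = 6 ways.
The remaining 5 must have no fixed point: D(5) = 44.
P = 6·44/720 = 11/30 ≈ 0.367.

0.367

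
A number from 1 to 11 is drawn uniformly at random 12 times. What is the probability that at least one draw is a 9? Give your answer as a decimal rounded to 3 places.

0.681

P(no draw is a 9) = (10/11)^12 ≈ 0.319.
P(at least one) = 1 − 0.319 = 0.681.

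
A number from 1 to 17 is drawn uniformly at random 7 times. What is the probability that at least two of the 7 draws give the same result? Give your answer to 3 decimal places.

P(all 7 different) = 17/17 · 16/17 · ··· · 11/17 ≈ 0.239.
P(at least two equal) = 1 − 0.239 = 0.761.

0.761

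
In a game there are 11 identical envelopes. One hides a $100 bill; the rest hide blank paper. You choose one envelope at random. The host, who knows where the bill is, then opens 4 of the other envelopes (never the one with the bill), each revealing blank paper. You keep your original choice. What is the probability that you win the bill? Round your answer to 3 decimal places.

The host can always open 4 empty envelopes regardless of your choice, so the reveals give no information about your original envelope.
P(win by staying) = 1/11 ≈ 0.091.

0.091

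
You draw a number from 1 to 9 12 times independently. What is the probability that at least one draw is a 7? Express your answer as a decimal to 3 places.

0.757

P(no draw is a 7) = (8/9)^12 ≈ 0.243.
P(at least one) = 1 − 0.243 = 0.757.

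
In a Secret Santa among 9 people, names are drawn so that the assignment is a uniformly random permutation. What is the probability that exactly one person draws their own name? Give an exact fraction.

2119/5760

Choose which one is fixed: C(9,1) = 9 ways.
The remaining 8 must have no fixed point: D(8) = 14833.
P = 9·14833/362880 = 2119/5760.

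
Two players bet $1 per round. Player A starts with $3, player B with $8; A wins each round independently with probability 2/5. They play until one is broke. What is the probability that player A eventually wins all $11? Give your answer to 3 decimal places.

Let r = q/p = (3/5)/(2/5) = 3/2. The recurrence P(i) = p·P(i+1) + q·P(i−1) with P(0)=0, P(11)=1 gives P(i) = (1 − r^i)/(1 − r^11).
P(3) = (1 − (3/2)^3) / (1 − (3/2)^11) = 4864/175099 ≈ 0.028.

0.028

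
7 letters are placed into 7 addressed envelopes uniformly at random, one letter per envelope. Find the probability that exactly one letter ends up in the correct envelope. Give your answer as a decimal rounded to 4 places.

Choose which one is fixed: C(7,1) = 7 ways.
The remaining 6 must have no fixed point: D(6) = 265.
P = 7·265/5040 = 53/144 ≈ 0.3681.

0.3681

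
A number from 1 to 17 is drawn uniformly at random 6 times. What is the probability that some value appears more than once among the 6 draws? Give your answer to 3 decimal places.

0.631

P(all 6 different) = 17/17 · 16/17 · ··· · 12/17 ≈ 0.369.
P(at least two equal) = 1 − 0.369 = 0.631.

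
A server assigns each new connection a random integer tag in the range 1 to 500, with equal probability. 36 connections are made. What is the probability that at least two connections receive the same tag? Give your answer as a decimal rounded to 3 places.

It's easier to compute the probability that all 36 are distinct.
P(all distinct) = 500/500 · 499/500 · ··· · 465/500 ≈ 0.275.
So the probability of at least one match is 1 − 0.275 = 0.725.

0.725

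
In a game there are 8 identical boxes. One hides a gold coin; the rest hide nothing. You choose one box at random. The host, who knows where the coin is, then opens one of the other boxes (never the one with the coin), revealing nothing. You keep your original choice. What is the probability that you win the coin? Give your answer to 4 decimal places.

0.1250

The host can always open an empty box regardless of your choice, so this gives no information about your original box.
P(win by staying) = 1/8 ≈ 0.1250.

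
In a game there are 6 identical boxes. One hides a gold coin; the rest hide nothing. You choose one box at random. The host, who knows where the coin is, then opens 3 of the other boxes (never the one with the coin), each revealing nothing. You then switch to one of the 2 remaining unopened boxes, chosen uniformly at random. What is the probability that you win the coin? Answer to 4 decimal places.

Your original box holds the coin with probability 1/6, so the other 5 collectively hold it with probability 5/6.
The host can always find 3 empty boxes to open, so the reveals don't change that 5/6; it is now spread over the 2 remaining unopened boxes.
P(win by switching) = (5/6) · (1/2) = 5/12 ≈ 0.4167.

0.4167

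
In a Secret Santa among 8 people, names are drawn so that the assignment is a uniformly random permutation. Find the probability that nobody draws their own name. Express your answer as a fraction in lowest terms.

2119/5760

This is the derangement probability: permutations of 8 with no fixed point.
D(8) = 8! · (1 − 1/1! + 1/2! − ··· + (−1)^8/8!) = 14833.
P = 14833/40320 = 2119/5760.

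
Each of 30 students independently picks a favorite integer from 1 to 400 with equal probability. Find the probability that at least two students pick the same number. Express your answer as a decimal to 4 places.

0.6722

It's easier to compute the probability that all 30 are distinct.
P(all distinct) = 400/400 · 399/400 · ··· · 371/400 ≈ 0.3278.
So the probability of at least one match is 1 − 0.3278 = 0.6722.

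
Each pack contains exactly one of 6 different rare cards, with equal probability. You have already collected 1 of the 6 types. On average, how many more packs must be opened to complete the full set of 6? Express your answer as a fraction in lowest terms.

Starting from 1 distinct type, each trial gives a new one with probability (6−i)/6 when i types are held, so the wait for the next new type is 6/(6−i).
E = 6/5 + 6/4 + 6/3 + 6/2 + 6/1 = 137/10.

137/10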